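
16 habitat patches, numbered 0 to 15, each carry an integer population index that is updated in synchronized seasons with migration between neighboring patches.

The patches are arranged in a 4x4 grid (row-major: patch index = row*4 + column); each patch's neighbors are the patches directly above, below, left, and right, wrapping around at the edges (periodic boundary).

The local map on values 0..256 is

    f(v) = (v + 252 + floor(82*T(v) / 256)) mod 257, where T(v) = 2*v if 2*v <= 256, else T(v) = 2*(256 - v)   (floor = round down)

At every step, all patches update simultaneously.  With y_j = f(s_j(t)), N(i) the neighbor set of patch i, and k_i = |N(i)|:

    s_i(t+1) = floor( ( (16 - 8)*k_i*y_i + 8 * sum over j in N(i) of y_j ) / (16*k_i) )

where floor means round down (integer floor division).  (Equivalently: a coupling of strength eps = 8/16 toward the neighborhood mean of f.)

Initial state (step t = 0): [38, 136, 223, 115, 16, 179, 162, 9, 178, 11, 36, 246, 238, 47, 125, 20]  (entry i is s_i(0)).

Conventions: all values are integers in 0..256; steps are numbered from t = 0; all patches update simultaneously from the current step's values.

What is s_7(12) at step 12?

Answer: s_7(12) = 247

Derivation:
t=0: [38, 136, 223, 115, 16, 179, 162, 9, 178, 11, 36, 246, 238, 47, 125, 20]
t=1: [110, 177, 220, 133, 74, 168, 174, 88, 176, 77, 111, 162, 169, 119, 149, 122]
t=2: [182, 213, 226, 196, 152, 194, 207, 164, 195, 161, 184, 200, 207, 191, 206, 204]
t=3: [225, 232, 236, 228, 218, 226, 230, 221, 226, 221, 226, 227, 230, 228, 232, 231]
t=4: [239, 241, 242, 240, 238, 239, 240, 238, 239, 239, 240, 240, 240, 240, 241, 241]
t=5: [244, 244, 245, 244, 244, 244, 244, 244, 244, 244, 244, 244, 244, 244, 245, 245]
t=6: [246, 246, 246, 246, 246, 246, 246, 246, 246, 246, 246, 246, 246, 246, 246, 246]
t=7: [247, 247, 247, 247, 247, 247, 247, 247, 247, 247, 247, 247, 247, 247, 247, 247]
t=8: [247, 247, 247, 247, 247, 247, 247, 247, 247, 247, 247, 247, 247, 247, 247, 247]
t=9: [247, 247, 247, 247, 247, 247, 247, 247, 247, 247, 247, 247, 247, 247, 247, 247]
t=10: [247, 247, 247, 247, 247, 247, 247, 247, 247, 247, 247, 247, 247, 247, 247, 247]
t=11: [247, 247, 247, 247, 247, 247, 247, 247, 247, 247, 247, 247, 247, 247, 247, 247]
t=12: [247, 247, 247, 247, 247, 247, 247, 247, 247, 247, 247, 247, 247, 247, 247, 247]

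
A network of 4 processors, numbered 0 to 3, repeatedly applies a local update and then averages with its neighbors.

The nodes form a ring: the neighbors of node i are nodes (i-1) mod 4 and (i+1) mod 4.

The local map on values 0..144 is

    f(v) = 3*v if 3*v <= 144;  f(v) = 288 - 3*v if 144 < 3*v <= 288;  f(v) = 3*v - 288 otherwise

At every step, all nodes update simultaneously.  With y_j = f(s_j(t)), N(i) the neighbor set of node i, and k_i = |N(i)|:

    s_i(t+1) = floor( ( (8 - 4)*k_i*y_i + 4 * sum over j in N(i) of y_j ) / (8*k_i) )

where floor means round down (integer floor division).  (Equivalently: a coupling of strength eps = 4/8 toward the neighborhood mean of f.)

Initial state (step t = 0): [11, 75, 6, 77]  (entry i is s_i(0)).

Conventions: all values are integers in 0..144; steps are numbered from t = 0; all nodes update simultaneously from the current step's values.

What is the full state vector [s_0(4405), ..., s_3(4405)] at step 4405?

Simulating step by step:
t=0: [11, 75, 6, 77]
t=1: [46, 44, 39, 41]
t=2: [132, 129, 122, 125]
t=3: [100, 96, 85, 90]
t=4: [10, 11, 21, 20]
t=5: [38, 39, 54, 53]
t=6: [118, 118, 124, 124]
t=7: [70, 70, 79, 79]
t=8: [71, 71, 57, 57]
t=9: [85, 85, 106, 106]
t=10: [32, 32, 30, 30]
t=11: [94, 94, 91, 91]
t=12: [8, 8, 12, 12]
t=13: [27, 27, 33, 33]
t=14: [85, 85, 94, 94]
t=15: [26, 26, 12, 12]
t=16: [67, 67, 46, 46]
t=17: [99, 99, 125, 125]
t=18: [28, 28, 67, 67]
t=19: [84, 84, 86, 86]
t=20: [34, 34, 31, 31]
t=21: [99, 99, 95, 95]
t=22: [7, 7, 4, 4]
t=23: [18, 18, 14, 14]
t=24: [51, 51, 45, 45]
t=25: [135, 135, 135, 135]
t=26: [117, 117, 117, 117]
t=27: [63, 63, 63, 63]
t=28: [99, 99, 99, 99]
t=29: [9, 9, 9, 9]
t=30: [27, 27, 27, 27]
t=31: [81, 81, 81, 81]
t=32: [45, 45, 45, 45]
t=33: [135, 135, 135, 135]

Answer: [9, 9, 9, 9]
Key observation: The state at step 25, [135, 135, 135, 135], reappears at step 33: the system is in a cycle of period 8 from step 25 on.  Therefore the state at step 4405 equals the state at step 25 + ((4405 - 25) mod 8) = 29, which is [9, 9, 9, 9].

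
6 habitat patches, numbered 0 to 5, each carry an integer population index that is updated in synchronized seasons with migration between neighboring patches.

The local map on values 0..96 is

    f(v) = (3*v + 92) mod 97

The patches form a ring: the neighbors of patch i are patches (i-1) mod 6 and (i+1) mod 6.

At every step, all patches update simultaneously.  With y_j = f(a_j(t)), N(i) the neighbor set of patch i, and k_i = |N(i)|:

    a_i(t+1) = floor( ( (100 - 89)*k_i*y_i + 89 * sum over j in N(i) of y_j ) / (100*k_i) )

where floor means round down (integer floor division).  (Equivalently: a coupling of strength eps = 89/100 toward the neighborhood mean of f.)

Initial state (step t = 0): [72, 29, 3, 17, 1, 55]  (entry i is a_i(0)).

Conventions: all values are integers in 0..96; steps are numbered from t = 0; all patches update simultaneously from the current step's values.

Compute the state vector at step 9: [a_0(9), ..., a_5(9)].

Simulating step by step:
t=0: [72, 29, 3, 17, 1, 55]
t=1: [66, 18, 57, 49, 58, 56]
t=2: [61, 78, 49, 67, 57, 82]
t=3: [45, 59, 21, 50, 29, 71]
t=4: [43, 48, 61, 67, 36, 52]
t=5: [45, 52, 28, 38, 25, 20]
t=6: [52, 55, 38, 67, 37, 51]
t=7: [56, 36, 30, 9, 24, 33]
t=8: [51, 67, 21, 70, 58, 69]
t=9: [10, 48, 12, 59, 16, 55]

Answer: [10, 48, 12, 59, 16, 55]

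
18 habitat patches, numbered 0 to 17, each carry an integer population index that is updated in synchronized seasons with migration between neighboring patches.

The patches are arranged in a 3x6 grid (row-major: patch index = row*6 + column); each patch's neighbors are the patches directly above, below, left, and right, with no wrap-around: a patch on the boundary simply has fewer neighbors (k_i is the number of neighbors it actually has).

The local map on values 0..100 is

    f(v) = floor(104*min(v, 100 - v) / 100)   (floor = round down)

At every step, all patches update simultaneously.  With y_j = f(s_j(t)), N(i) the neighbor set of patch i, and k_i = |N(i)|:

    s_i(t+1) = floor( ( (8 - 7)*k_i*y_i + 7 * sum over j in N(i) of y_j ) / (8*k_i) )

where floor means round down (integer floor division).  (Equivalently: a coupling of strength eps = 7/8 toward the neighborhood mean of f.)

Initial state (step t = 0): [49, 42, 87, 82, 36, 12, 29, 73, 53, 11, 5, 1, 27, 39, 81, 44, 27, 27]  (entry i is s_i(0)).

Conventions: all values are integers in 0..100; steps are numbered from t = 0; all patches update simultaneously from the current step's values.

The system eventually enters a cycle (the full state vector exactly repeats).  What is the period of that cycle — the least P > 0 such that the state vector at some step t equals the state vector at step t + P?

Answer: 2
Key observation: The state at step 17, [35, 33, 30, 26, 22, 20, 34, 33, 30, 26, 22, 20, 35, 33, 30, 26, 22, 20], reappears at step 19 — and no state repeats earlier — so the cycle the system enters has period 2.

Derivation:
t=0: [49, 42, 87, 82, 36, 12, 29, 73, 53, 11, 5, 1, 27, 39, 81, 44, 27, 27]
t=1: [38, 31, 33, 20, 14, 18, 34, 38, 21, 26, 17, 13, 34, 26, 41, 22, 26, 16]
t=2: [34, 36, 25, 24, 17, 14, 37, 30, 33, 20, 19, 16, 31, 37, 25, 30, 19, 19]
t=3: [37, 31, 30, 21, 18, 16, 33, 36, 26, 26, 18, 17, 37, 30, 33, 22, 22, 17]
t=4: [33, 34, 27, 24, 18, 17, 37, 31, 31, 22, 20, 17, 33, 35, 27, 26, 19, 19]
t=5: [36, 31, 30, 22, 20, 17, 33, 34, 28, 25, 19, 18, 36, 31, 31, 23, 21, 18]
t=6: [33, 34, 28, 25, 19, 18, 36, 32, 30, 23, 20, 18, 33, 34, 28, 25, 20, 19]
t=7: [35, 32, 30, 23, 21, 18, 34, 34, 28, 25, 20, 18, 35, 32, 30, 24, 21, 19]
t=8: [34, 33, 28, 25, 20, 19, 35, 32, 30, 24, 21, 18, 34, 33, 28, 25, 21, 19]
t=9: [35, 32, 30, 24, 21, 19, 34, 33, 29, 25, 20, 19, 35, 32, 30, 24, 21, 19]
t=10: [34, 33, 29, 25, 21, 19, 35, 32, 30, 24, 21, 19, 34, 33, 29, 25, 21, 19]
t=11: [35, 32, 30, 25, 21, 19, 34, 33, 29, 25, 21, 19, 35, 32, 30, 25, 21, 19]
t=12: [34, 33, 29, 26, 21, 19, 35, 32, 30, 25, 21, 19, 34, 33, 29, 26, 21, 19]
t=13: [35, 32, 30, 25, 22, 19, 34, 33, 29, 26, 21, 19, 35, 32, 30, 25, 22, 19]
t=14: [34, 33, 29, 26, 22, 20, 35, 32, 30, 25, 22, 19, 34, 33, 29, 26, 22, 20]
t=15: [35, 32, 30, 26, 22, 20, 34, 33, 29, 26, 22, 20, 35, 32, 30, 26, 22, 20]
t=16: [34, 33, 30, 26, 22, 20, 35, 32, 30, 26, 22, 20, 34, 33, 30, 26, 22, 20]
t=17: [35, 33, 30, 26, 22, 20, 34, 33, 30, 26, 22, 20, 35, 33, 30, 26, 22, 20]
t=18: [34, 33, 30, 26, 22, 20, 35, 33, 30, 26, 22, 20, 34, 33, 30, 26, 22, 20]
t=19: [35, 33, 30, 26, 22, 20, 34, 33, 30, 26, 22, 20, 35, 33, 30, 26, 22, 20]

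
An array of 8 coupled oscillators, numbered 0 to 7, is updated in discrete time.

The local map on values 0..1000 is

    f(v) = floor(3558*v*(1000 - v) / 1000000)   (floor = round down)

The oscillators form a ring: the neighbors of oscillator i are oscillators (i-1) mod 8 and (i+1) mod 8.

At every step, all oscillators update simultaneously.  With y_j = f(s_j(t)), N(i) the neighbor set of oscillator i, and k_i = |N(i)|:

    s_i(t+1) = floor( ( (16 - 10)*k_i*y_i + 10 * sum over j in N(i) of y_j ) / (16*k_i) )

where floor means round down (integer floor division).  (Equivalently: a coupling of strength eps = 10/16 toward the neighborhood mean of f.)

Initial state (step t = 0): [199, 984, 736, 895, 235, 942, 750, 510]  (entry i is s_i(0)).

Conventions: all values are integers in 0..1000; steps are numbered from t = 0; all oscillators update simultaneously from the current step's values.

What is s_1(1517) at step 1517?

Answer: s_1(1517) = 351
Key observation: The state at step 36, [889, 889, 889, 889, 889, 889, 889, 889], reappears at step 44: the system is in a cycle of period 8 from step 36 on.  Therefore the state at step 1517 equals the state at step 36 + ((1517 - 36) mod 8) = 37, which is [351, 351, 351, 351, 351, 351, 351, 351].

Derivation:
t=0: [199, 984, 736, 895, 235, 942, 750, 510]
t=1: [507, 414, 381, 540, 404, 480, 588, 719]
t=2: [827, 863, 860, 860, 874, 869, 824, 816]
t=3: [489, 450, 425, 416, 406, 435, 486, 520]
t=4: [885, 879, 870, 863, 864, 873, 883, 888]
t=5: [364, 380, 400, 413, 411, 393, 371, 360]
t=6: [826, 838, 851, 858, 857, 846, 832, 823]
t=7: [504, 481, 455, 439, 443, 465, 492, 509]
t=8: [888, 886, 882, 878, 879, 883, 887, 889]
t=9: [354, 360, 370, 376, 375, 367, 357, 353]
t=10: [814, 820, 827, 832, 831, 825, 817, 813]
t=11: [534, 524, 510, 501, 502, 514, 528, 536]
t=12: [885, 887, 888, 889, 888, 887, 886, 884]
t=13: [360, 356, 353, 352, 353, 356, 359, 361]
t=14: [818, 815, 812, 811, 812, 815, 817, 819]
t=15: [530, 536, 541, 543, 541, 536, 531, 528]
t=16: [885, 884, 883, 882, 883, 884, 885, 886]
t=17: [361, 364, 367, 368, 367, 364, 361, 360]
t=18: [820, 823, 825, 826, 825, 823, 820, 819]
t=19: [523, 518, 513, 512, 513, 518, 523, 525]
t=20: [887, 887, 888, 888, 888, 887, 887, 887]
t=21: [356, 355, 353, 353, 353, 355, 356, 356]
t=22: [814, 813, 812, 812, 812, 813, 814, 815]
t=23: [538, 540, 542, 543, 542, 540, 538, 537]
t=24: [883, 883, 882, 882, 882, 883, 883, 884]
t=25: [366, 367, 369, 370, 369, 367, 366, 365]
t=26: [825, 826, 827, 828, 827, 826, 825, 824]
t=27: [513, 511, 508, 507, 508, 511, 513, 513]
t=28: [888, 888, 889, 889, 889, 888, 888, 888]
t=29: [353, 352, 351, 351, 351, 352, 353, 353]
t=30: [811, 811, 810, 810, 810, 811, 811, 812]
t=31: [544, 545, 546, 547, 546, 545, 544, 544]
t=32: [882, 881, 881, 881, 881, 881, 882, 882]
t=33: [370, 372, 373, 373, 373, 372, 370, 370]
t=34: [829, 830, 831, 832, 831, 830, 829, 829]
t=35: [503, 501, 499, 498, 499, 501, 503, 504]
t=36: [889, 889, 889, 889, 889, 889, 889, 889]
t=37: [351, 351, 351, 351, 351, 351, 351, 351]
t=38: [810, 810, 810, 810, 810, 810, 810, 810]
t=39: [547, 547, 547, 547, 547, 547, 547, 547]
t=40: [881, 881, 881, 881, 881, 881, 881, 881]
t=41: [373, 373, 373, 373, 373, 373, 373, 373]
t=42: [832, 832, 832, 832, 832, 832, 832, 832]
t=43: [497, 497, 497, 497, 497, 497, 497, 497]
t=44: [889, 889, 889, 889, 889, 889, 889, 889]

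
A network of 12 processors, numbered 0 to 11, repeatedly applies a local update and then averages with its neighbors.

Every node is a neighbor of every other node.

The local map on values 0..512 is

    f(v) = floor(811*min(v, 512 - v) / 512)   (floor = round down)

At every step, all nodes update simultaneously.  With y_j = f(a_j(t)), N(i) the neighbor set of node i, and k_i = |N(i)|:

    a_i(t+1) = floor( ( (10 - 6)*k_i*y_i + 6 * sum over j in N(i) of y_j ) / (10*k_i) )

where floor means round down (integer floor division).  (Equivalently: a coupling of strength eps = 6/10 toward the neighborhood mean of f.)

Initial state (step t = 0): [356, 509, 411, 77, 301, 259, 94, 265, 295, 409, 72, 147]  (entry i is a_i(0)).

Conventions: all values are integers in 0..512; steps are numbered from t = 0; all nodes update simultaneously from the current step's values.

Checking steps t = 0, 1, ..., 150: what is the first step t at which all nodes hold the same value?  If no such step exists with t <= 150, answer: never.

Answer: 10
Key observation: Synchronization is absorbing here: once all nodes are equal they stay equal, and step 10 is the first all-equal step.

Derivation:
t=0: [356, 509, 411, 77, 301, 259, 94, 265, 295, 409, 72, 147]  (not all equal)
t=1: [230, 146, 199, 186, 260, 283, 196, 279, 263, 201, 184, 225]  (not all equal)
t=2: [344, 298, 327, 319, 356, 343, 325, 345, 354, 328, 318, 341]  (not all equal)
t=3: [277, 301, 286, 290, 270, 277, 287, 276, 271, 285, 291, 278]  (not all equal)
t=4: [366, 353, 361, 358, 370, 366, 360, 366, 369, 361, 358, 365]  (not all equal)
t=5: [234, 241, 236, 238, 231, 234, 237, 234, 232, 236, 238, 234]  (not all equal)
t=6: [371, 375, 372, 373, 369, 371, 373, 371, 370, 372, 373, 371]  (not all equal)
t=7: [222, 220, 221, 221, 223, 222, 221, 222, 222, 221, 221, 222]  (not all equal)
t=8: [350, 349, 350, 350, 351, 350, 350, 350, 350, 350, 350, 350]  (not all equal)
t=9: [256, 256, 256, 256, 255, 256, 256, 256, 256, 256, 256, 256]  (not all equal)
t=10: [404, 404, 404, 404, 404, 404, 404, 404, 404, 404, 404, 404]  (all equal)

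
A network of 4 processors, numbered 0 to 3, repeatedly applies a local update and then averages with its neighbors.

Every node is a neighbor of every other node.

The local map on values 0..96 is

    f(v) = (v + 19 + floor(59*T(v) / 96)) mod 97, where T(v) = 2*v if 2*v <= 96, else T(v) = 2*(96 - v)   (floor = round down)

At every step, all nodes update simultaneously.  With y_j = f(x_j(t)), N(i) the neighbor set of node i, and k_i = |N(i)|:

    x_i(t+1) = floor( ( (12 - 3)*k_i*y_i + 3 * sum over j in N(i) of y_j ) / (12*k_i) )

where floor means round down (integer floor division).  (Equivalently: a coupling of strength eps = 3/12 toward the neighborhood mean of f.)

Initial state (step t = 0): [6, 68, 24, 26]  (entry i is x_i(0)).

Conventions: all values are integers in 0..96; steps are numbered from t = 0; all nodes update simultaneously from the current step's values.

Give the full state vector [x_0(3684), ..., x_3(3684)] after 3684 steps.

Answer: [23, 23, 23, 23]
Key observation: The state at step 14, [23, 23, 23, 23], reappears at step 16: the system is in a cycle of period 2 from step 14 on.  Therefore the state at step 3684 equals the state at step 14 + ((3684 - 14) mod 2) = 14, which is [23, 23, 23, 23].

Derivation:
t=0: [6, 68, 24, 26]
t=1: [38, 33, 65, 67]
t=2: [16, 73, 28, 28]
t=3: [55, 35, 73, 73]
t=4: [24, 6, 21, 21]
t=5: [67, 40, 62, 62]
t=6: [23, 14, 23, 23]
t=7: [68, 55, 68, 68]
t=8: [24, 26, 24, 24]
t=9: [72, 75, 72, 72]
t=10: [22, 22, 22, 22]
t=11: [68, 68, 68, 68]
t=12: [24, 24, 24, 24]
t=13: [72, 72, 72, 72]
t=14: [23, 23, 23, 23]
t=15: [70, 70, 70, 70]
t=16: [23, 23, 23, 23]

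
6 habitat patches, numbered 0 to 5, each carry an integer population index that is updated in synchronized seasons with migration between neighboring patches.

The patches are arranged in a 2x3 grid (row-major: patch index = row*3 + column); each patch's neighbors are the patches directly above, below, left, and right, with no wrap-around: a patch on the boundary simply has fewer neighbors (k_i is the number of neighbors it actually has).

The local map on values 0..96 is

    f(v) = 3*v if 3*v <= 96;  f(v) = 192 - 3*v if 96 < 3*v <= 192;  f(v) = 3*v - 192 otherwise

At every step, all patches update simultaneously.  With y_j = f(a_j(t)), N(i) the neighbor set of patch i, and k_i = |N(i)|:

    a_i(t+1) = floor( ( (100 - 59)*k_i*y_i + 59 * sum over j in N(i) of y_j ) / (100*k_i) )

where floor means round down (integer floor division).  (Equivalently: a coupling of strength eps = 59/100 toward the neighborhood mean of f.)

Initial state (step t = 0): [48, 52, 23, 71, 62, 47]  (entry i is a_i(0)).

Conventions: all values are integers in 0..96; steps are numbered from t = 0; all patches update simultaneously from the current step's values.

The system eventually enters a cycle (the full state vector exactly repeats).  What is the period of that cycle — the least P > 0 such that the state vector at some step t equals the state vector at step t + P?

Simulating step by step:
t=0: [48, 52, 23, 71, 62, 47]
t=1: [36, 38, 53, 24, 23, 43]
t=2: [78, 68, 55, 74, 70, 55]
t=3: [29, 22, 22, 30, 20, 24]
t=4: [81, 68, 67, 80, 69, 66]
t=5: [38, 19, 9, 39, 19, 9]
t=6: [70, 55, 35, 70, 54, 35]
t=7: [20, 37, 69, 21, 38, 70]
t=8: [67, 63, 35, 66, 63, 34]
t=9: [6, 20, 63, 6, 20, 63]
t=10: [30, 40, 19, 30, 40, 19]
t=11: [84, 72, 61, 84, 72, 61]
t=12: [49, 28, 13, 49, 28, 13]
t=13: [56, 67, 52, 56, 67, 52]
t=14: [19, 17, 28, 19, 17, 28]
t=15: [55, 58, 74, 55, 58, 74]
t=16: [24, 22, 26, 24, 22, 26]
t=17: [70, 69, 74, 70, 69, 74]
t=18: [17, 18, 25, 17, 18, 25]
t=19: [51, 57, 68, 51, 57, 68]
t=20: [33, 22, 14, 33, 22, 14]
t=21: [85, 66, 49, 85, 66, 49]
t=22: [46, 24, 33, 46, 24, 33]
t=23: [59, 72, 86, 59, 72, 86]
t=24: [17, 30, 53, 17, 30, 53]
t=25: [62, 71, 49, 62, 71, 49]
t=26: [10, 22, 37, 10, 22, 37]
t=27: [40, 61, 76, 40, 61, 76]
t=28: [53, 26, 28, 53, 26, 28]
t=29: [46, 70, 82, 46, 70, 82]
t=30: [43, 32, 43, 43, 32, 43]
t=31: [72, 83, 72, 72, 83, 72]
t=32: [33, 44, 33, 33, 44, 33]
t=33: [83, 72, 83, 83, 72, 83]
t=34: [47, 36, 47, 47, 36, 47]
t=35: [60, 71, 60, 60, 71, 60]
t=36: [14, 17, 14, 14, 17, 14]
t=37: [44, 47, 44, 44, 47, 44]
t=38: [57, 54, 57, 57, 54, 57]
t=39: [23, 26, 23, 23, 26, 23]
t=40: [71, 74, 71, 71, 74, 71]
t=41: [23, 26, 23, 23, 26, 23]

Answer: 2
Key observation: The state at step 39, [23, 26, 23, 23, 26, 23], reappears at step 41 — and no state repeats earlier — so the cycle the system enters has period 2.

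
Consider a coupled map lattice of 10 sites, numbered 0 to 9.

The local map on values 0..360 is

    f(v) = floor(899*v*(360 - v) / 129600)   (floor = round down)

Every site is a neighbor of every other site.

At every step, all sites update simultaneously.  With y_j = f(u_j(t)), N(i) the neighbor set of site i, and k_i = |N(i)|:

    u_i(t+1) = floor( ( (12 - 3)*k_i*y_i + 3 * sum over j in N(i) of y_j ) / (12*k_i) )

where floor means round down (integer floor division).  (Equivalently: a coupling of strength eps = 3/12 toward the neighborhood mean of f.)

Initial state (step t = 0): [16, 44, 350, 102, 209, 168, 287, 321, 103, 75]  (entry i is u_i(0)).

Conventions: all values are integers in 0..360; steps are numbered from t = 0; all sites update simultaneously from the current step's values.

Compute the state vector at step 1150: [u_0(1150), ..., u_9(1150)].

Simulating step by step:
t=0: [16, 44, 350, 102, 209, 168, 287, 321, 103, 75]
t=1: [64, 106, 54, 168, 194, 198, 142, 99, 169, 144]
t=2: [148, 187, 135, 214, 214, 213, 208, 182, 214, 208]
t=3: [217, 222, 212, 216, 216, 217, 218, 222, 216, 218]
t=4: [214, 212, 216, 214, 214, 214, 214, 212, 214, 214]
t=5: [216, 216, 215, 216, 216, 216, 216, 216, 216, 216]
t=6: [215, 215, 215, 215, 215, 215, 215, 215, 215, 215]
t=7: [216, 216, 216, 216, 216, 216, 216, 216, 216, 216]
t=8: [215, 215, 215, 215, 215, 215, 215, 215, 215, 215]

Answer: [215, 215, 215, 215, 215, 215, 215, 215, 215, 215]
Key observation: The state at step 6, [215, 215, 215, 215, 215, 215, 215, 215, 215, 215], reappears at step 8: the system is in a cycle of period 2 from step 6 on.  Therefore the state at step 1150 equals the state at step 6 + ((1150 - 6) mod 2) = 6, which is [215, 215, 215, 215, 215, 215, 215, 215, 215, 215].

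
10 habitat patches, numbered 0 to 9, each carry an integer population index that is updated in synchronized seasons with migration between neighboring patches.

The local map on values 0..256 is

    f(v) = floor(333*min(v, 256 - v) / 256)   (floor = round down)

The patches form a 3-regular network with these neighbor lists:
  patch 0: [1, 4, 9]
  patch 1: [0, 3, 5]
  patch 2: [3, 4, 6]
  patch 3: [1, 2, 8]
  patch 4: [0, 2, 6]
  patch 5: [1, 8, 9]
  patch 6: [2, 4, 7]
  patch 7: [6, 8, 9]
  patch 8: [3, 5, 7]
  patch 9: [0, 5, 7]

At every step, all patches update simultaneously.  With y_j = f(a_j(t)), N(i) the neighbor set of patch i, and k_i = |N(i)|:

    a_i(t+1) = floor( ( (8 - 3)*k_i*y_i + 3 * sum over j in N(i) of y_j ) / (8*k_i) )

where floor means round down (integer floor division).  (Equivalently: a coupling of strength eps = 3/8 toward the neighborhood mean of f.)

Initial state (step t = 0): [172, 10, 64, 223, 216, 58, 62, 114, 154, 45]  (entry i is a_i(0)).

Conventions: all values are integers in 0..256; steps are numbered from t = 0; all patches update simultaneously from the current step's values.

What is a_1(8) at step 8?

Simulating step by step:
t=0: [172, 10, 64, 223, 216, 58, 62, 114, 154, 45]
t=1: [83, 36, 73, 54, 66, 72, 85, 126, 115, 77]
t=2: [95, 62, 91, 79, 92, 95, 111, 146, 133, 107]
t=3: [119, 93, 119, 108, 122, 124, 137, 144, 145, 135]
t=4: [150, 131, 152, 139, 156, 153, 153, 147, 145, 155]
t=5: [138, 154, 136, 150, 131, 137, 133, 139, 143, 133]
t=6: [152, 138, 154, 139, 159, 150, 158, 153, 146, 156]
t=7: [135, 148, 133, 148, 128, 138, 128, 133, 142, 131]
t=8: [156, 143, 158, 143, 164, 151, 164, 158, 149, 159]

Answer: a_1(8) = 143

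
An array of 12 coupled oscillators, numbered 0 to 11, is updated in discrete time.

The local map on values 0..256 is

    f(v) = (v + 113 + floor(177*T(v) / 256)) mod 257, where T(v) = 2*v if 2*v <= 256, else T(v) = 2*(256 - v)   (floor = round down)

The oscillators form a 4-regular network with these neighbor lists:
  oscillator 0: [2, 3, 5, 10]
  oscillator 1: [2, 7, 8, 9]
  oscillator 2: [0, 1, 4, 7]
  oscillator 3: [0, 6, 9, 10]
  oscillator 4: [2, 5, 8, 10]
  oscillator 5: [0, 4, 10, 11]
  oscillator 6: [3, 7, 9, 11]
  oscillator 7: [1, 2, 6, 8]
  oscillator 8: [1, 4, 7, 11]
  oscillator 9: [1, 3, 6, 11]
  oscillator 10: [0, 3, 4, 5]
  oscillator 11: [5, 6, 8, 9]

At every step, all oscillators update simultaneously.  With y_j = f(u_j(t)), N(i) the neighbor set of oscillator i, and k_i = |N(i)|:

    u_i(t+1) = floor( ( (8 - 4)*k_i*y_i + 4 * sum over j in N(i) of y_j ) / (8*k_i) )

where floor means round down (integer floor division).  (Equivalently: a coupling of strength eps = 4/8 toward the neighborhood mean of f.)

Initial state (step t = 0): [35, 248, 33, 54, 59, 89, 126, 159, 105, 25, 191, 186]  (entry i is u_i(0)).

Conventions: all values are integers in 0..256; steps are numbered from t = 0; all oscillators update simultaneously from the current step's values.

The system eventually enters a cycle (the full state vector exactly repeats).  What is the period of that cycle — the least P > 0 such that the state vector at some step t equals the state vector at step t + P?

Simulating step by step:
t=0: [35, 248, 33, 54, 59, 89, 126, 159, 105, 25, 191, 186]
t=1: [177, 134, 184, 203, 189, 124, 165, 145, 134, 167, 162, 131]
t=2: [142, 153, 143, 138, 142, 148, 146, 152, 155, 147, 143, 154]
t=3: [155, 151, 154, 155, 154, 153, 153, 151, 151, 153, 155, 151]
t=4: [150, 151, 151, 150, 151, 150, 151, 151, 151, 151, 150, 151]
t=5: [152, 152, 152, 152, 152, 152, 152, 152, 152, 152, 152, 152]
t=6: [151, 151, 151, 151, 151, 151, 151, 151, 151, 151, 151, 151]
t=7: [152, 152, 152, 152, 152, 152, 152, 152, 152, 152, 152, 152]

Answer: 2
Key observation: The state at step 5, [152, 152, 152, 152, 152, 152, 152, 152, 152, 152, 152, 152], reappears at step 7 — and no state repeats earlier — so the cycle the system enters has period 2.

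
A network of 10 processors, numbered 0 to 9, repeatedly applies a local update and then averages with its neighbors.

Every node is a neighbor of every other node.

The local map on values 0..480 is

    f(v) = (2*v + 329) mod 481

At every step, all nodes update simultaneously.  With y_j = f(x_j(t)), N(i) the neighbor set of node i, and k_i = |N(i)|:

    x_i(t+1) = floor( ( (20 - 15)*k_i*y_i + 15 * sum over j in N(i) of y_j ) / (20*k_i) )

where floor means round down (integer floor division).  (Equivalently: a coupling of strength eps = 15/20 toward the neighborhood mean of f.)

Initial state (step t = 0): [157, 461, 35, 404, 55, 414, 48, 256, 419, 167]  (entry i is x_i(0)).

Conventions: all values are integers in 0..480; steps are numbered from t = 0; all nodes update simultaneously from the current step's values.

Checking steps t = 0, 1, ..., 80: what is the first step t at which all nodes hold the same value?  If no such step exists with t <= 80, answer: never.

Simulating step by step:
t=0: [157, 461, 35, 404, 55, 414, 48, 256, 419, 167]  (not all equal)
t=1: [262, 284, 302, 265, 309, 268, 306, 295, 270, 266]  (not all equal)
t=2: [406, 413, 419, 407, 422, 408, 421, 417, 409, 407]  (not all equal)
t=3: [190, 192, 194, 190, 195, 191, 195, 194, 191, 190]  (not all equal)
t=4: [231, 232, 233, 231, 233, 232, 233, 233, 232, 231]  (not all equal)
t=5: [311, 312, 312, 311, 312, 312, 312, 312, 312, 311]  (not all equal)
t=6: [471, 471, 471, 471, 471, 471, 471, 471, 471, 471]  (all equal)

Answer: 6
Key observation: Synchronization is absorbing here: once all nodes are equal they stay equal, and step 6 is the first all-equal step.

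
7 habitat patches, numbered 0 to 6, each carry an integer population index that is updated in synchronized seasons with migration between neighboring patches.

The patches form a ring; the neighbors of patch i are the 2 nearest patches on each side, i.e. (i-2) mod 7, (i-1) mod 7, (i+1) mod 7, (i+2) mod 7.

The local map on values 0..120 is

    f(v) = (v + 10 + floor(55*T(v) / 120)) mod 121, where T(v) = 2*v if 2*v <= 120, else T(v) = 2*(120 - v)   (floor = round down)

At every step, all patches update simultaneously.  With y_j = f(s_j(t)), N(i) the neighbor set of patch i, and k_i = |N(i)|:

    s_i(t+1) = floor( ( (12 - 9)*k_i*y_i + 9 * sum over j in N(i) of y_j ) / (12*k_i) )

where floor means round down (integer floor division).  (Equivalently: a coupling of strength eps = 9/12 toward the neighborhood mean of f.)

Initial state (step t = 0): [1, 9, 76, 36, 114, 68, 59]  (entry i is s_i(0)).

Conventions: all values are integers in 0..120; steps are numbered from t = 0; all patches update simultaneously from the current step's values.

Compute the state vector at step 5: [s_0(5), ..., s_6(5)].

Answer: [21, 21, 21, 21, 21, 21, 21]

Derivation:
t=0: [1, 9, 76, 36, 114, 68, 59]
t=1: [9, 24, 24, 28, 18, 19, 9]
t=2: [41, 46, 49, 53, 47, 41, 39]
t=3: [91, 96, 100, 100, 97, 93, 91]
t=4: [6, 6, 6, 6, 6, 6, 6]
t=5: [21, 21, 21, 21, 21, 21, 21]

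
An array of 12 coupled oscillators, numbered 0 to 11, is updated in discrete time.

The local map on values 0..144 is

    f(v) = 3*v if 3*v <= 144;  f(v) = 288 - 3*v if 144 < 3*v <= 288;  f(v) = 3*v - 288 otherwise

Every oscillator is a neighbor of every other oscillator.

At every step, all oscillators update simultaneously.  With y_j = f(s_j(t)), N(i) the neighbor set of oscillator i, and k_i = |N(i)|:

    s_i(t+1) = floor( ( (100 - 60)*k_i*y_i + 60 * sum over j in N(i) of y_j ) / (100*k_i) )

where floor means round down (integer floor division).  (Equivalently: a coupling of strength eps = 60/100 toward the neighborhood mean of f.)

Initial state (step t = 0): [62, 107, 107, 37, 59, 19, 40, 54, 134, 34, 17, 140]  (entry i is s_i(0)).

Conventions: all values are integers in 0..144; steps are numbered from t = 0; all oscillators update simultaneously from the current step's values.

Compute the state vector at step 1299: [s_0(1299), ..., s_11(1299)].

Answer: [18, 30, 30, 17, 17, 25, 22, 25, 18, 18, 27, 27]
Key observation: The state at step 15, [63, 75, 75, 62, 62, 70, 67, 70, 63, 63, 72, 72], reappears at step 20: the system is in a cycle of period 5 from step 15 on.  Therefore the state at step 1299 equals the state at step 15 + ((1299 - 15) mod 5) = 19, which is [18, 30, 30, 17, 17, 25, 22, 25, 18, 18, 27, 27].

Derivation:
t=0: [62, 107, 107, 37, 59, 19, 40, 54, 134, 34, 17, 140]
t=1: [94, 70, 70, 97, 97, 79, 101, 103, 98, 94, 77, 105]
t=2: [21, 46, 46, 20, 20, 36, 24, 26, 21, 21, 38, 28]
t=3: [78, 104, 104, 77, 77, 94, 81, 83, 78, 78, 96, 85]
t=4: [43, 32, 32, 44, 44, 26, 39, 37, 43, 43, 24, 35]
t=5: [116, 105, 105, 117, 117, 99, 112, 110, 116, 116, 97, 108]
t=6: [47, 36, 36, 48, 48, 30, 43, 41, 47, 47, 28, 39]
t=7: [128, 117, 117, 129, 129, 111, 124, 122, 128, 128, 109, 120]
t=8: [83, 72, 72, 84, 84, 66, 79, 77, 83, 83, 64, 75]
t=9: [51, 62, 62, 50, 50, 68, 55, 57, 51, 51, 70, 59]
t=10: [122, 111, 111, 123, 123, 105, 118, 116, 122, 122, 103, 114]
t=11: [65, 54, 54, 66, 66, 48, 61, 59, 65, 65, 46, 57]
t=12: [104, 115, 115, 103, 103, 122, 108, 110, 104, 104, 120, 112]
t=13: [35, 47, 47, 34, 34, 54, 39, 42, 35, 35, 52, 44]
t=14: [114, 126, 126, 113, 113, 121, 118, 121, 114, 114, 123, 123]
t=15: [63, 75, 75, 62, 62, 70, 67, 70, 63, 63, 72, 72]
t=16: [89, 77, 77, 90, 90, 82, 85, 82, 89, 89, 80, 80]
t=17: [30, 42, 42, 29, 29, 37, 34, 37, 30, 30, 39, 39]
t=18: [99, 111, 111, 98, 98, 106, 103, 106, 99, 99, 108, 108]
t=19: [18, 30, 30, 17, 17, 25, 22, 25, 18, 18, 27, 27]
t=20: [63, 75, 75, 62, 62, 70, 67, 70, 63, 63, 72, 72]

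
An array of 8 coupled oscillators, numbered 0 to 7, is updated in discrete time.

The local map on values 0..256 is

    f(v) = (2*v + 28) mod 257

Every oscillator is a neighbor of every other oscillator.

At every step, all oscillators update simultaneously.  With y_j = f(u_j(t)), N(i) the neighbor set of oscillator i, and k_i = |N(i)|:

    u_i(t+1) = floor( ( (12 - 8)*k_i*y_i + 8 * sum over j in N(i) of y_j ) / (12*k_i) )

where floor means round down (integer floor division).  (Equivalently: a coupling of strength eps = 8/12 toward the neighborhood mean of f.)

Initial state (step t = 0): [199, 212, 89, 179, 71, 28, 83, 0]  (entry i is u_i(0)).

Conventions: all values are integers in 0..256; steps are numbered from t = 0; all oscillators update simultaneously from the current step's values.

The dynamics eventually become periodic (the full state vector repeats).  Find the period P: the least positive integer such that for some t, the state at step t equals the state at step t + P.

Answer: 16
Key observation: The state at step 6, [144, 144, 144, 143, 144, 143, 144, 143], reappears at step 22 — and no state repeats earlier — so the cycle the system enters has period 16.

Derivation:
t=0: [199, 212, 89, 179, 71, 28, 83, 0]
t=1: [152, 158, 160, 142, 152, 131, 158, 118]
t=2: [66, 69, 70, 61, 66, 56, 69, 50]
t=3: [156, 157, 157, 153, 156, 151, 157, 148]
t=4: [80, 81, 81, 79, 80, 78, 81, 76]
t=5: [187, 187, 187, 186, 187, 186, 187, 185]
t=6: [144, 144, 144, 143, 144, 143, 144, 143]
t=7: [58, 58, 58, 57, 58, 57, 58, 57]
t=8: [143, 143, 143, 142, 143, 142, 143, 142]
t=9: [56, 56, 56, 55, 56, 55, 56, 55]
t=10: [139, 139, 139, 138, 139, 138, 139, 138]
t=11: [48, 48, 48, 47, 48, 47, 48, 47]
t=12: [123, 123, 123, 122, 123, 122, 123, 122]
t=13: [16, 16, 16, 15, 16, 15, 16, 15]
t=14: [59, 59, 59, 58, 59, 58, 59, 58]
t=15: [145, 145, 145, 144, 145, 144, 145, 144]
t=16: [60, 60, 60, 59, 60, 59, 60, 59]
t=17: [147, 147, 147, 146, 147, 146, 147, 146]
t=18: [64, 64, 64, 63, 64, 63, 64, 63]
t=19: [155, 155, 155, 154, 155, 154, 155, 154]
t=20: [80, 80, 80, 79, 80, 79, 80, 79]
t=21: [187, 187, 187, 186, 187, 186, 187, 186]
t=22: [144, 144, 144, 143, 144, 143, 144, 143]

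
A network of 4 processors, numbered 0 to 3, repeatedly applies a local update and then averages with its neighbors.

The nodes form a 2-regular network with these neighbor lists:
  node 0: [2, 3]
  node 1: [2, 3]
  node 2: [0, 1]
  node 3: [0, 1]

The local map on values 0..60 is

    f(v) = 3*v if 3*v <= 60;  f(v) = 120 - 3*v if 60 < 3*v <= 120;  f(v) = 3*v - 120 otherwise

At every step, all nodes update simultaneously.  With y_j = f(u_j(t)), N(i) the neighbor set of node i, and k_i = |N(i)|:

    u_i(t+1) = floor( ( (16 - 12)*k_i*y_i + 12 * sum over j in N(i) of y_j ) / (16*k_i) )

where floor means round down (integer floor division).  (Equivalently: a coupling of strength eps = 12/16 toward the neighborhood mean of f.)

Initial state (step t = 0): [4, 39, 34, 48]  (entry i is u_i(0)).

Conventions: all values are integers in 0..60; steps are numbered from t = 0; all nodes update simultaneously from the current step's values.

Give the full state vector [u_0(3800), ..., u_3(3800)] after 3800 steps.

Simulating step by step:
t=0: [4, 39, 34, 48]
t=1: [18, 16, 10, 11]
t=2: [37, 35, 45, 46]
t=3: [14, 16, 12, 13]
t=4: [38, 40, 42, 43]
t=5: [7, 5, 3, 4]
t=6: [13, 11, 15, 16]
t=7: [44, 43, 38, 39]
t=8: [6, 5, 9, 8]
t=9: [23, 22, 19, 18]
t=10: [54, 55, 53, 52]
t=11: [38, 39, 42, 41]
t=12: [4, 4, 4, 4]
t=13: [12, 12, 12, 12]
t=14: [36, 36, 36, 36]
t=15: [12, 12, 12, 12]

Answer: [36, 36, 36, 36]
Key observation: The state at step 13, [12, 12, 12, 12], reappears at step 15: the system is in a cycle of period 2 from step 13 on.  Therefore the state at step 3800 equals the state at step 13 + ((3800 - 13) mod 2) = 14, which is [36, 36, 36, 36].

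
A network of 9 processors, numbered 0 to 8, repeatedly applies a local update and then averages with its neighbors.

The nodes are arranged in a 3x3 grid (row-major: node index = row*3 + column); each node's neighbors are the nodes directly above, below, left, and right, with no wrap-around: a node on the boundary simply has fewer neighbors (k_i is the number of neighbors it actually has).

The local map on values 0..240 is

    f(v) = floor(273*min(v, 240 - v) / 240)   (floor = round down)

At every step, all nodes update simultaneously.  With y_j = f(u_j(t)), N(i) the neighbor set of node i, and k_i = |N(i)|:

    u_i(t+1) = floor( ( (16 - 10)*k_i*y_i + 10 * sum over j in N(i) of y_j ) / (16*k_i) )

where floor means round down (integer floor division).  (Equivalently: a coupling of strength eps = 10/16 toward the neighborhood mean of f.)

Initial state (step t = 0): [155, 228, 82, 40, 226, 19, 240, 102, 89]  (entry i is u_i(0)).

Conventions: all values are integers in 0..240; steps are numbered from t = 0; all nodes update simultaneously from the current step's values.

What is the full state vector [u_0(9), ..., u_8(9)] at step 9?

Simulating step by step:
t=0: [155, 228, 82, 40, 226, 19, 240, 102, 89]
t=1: [54, 47, 45, 40, 36, 51, 50, 67, 80]
t=2: [53, 51, 53, 49, 51, 59, 58, 67, 76]
t=3: [57, 58, 61, 58, 61, 67, 65, 72, 76]
t=4: [64, 66, 69, 67, 70, 75, 73, 77, 81]
t=5: [74, 75, 79, 77, 80, 83, 82, 85, 88]
t=6: [85, 86, 89, 88, 90, 93, 92, 95, 96]
t=7: [97, 98, 101, 100, 102, 104, 104, 106, 107]
t=8: [111, 112, 114, 114, 115, 117, 117, 118, 119]
t=9: [127, 127, 129, 129, 130, 131, 132, 133, 134]

Answer: [127, 127, 129, 129, 130, 131, 132, 133, 134]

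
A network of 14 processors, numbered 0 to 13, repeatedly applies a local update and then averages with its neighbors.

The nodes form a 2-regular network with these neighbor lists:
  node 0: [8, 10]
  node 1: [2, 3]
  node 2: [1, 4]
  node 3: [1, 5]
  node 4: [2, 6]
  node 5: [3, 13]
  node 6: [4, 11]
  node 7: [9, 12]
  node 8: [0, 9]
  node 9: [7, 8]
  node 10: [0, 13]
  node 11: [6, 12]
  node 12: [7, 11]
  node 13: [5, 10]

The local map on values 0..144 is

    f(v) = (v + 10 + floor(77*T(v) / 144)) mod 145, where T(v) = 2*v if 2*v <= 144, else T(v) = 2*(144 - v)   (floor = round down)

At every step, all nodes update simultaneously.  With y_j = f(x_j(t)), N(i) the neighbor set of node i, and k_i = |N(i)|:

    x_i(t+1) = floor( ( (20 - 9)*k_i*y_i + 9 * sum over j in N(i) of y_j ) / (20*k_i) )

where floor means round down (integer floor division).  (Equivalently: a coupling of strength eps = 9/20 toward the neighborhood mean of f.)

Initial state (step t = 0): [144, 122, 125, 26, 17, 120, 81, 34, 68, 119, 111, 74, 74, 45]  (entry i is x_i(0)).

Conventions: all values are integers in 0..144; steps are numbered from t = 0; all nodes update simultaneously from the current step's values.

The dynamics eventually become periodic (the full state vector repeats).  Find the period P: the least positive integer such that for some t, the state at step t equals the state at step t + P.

Simulating step by step:
t=0: [144, 122, 125, 26, 17, 120, 81, 34, 68, 119, 111, 74, 74, 45]
t=1: [8, 21, 17, 39, 29, 42, 20, 49, 7, 24, 31, 13, 28, 61]
t=2: [36, 59, 52, 83, 60, 103, 51, 89, 32, 62, 77, 46, 69, 113]
t=3: [66, 101, 124, 39, 125, 11, 117, 39, 91, 95, 28, 85, 30, 11]
t=4: [18, 28, 10, 59, 10, 45, 10, 68, 9, 29, 44, 25, 62, 39]
t=5: [54, 73, 38, 110, 30, 106, 36, 49, 41, 45, 86, 71, 90, 95]
t=6: [90, 29, 67, 11, 78, 11, 64, 86, 102, 102, 37, 27, 34, 12]
t=7: [28, 46, 20, 40, 39, 32, 95, 27, 11, 11, 57, 85, 61, 45]
t=8: [72, 89, 71, 91, 63, 85, 29, 73, 39, 39, 108, 40, 92, 102]
t=9: [30, 11, 40, 12, 95, 12, 90, 30, 72, 72, 11, 69, 30, 11]
t=10: [49, 45, 60, 33, 30, 33, 10, 58, 27, 27, 41, 22, 57, 32]
t=11: [96, 104, 113, 83, 76, 77, 45, 114, 75, 79, 93, 65, 111, 80]
t=12: [12, 11, 11, 12, 32, 13, 91, 11, 12, 12, 12, 104, 40, 12]
t=13: [34, 32, 41, 34, 51, 35, 26, 45, 34, 33, 34, 29, 60, 34]
t=14: [80, 80, 94, 79, 98, 81, 76, 104, 79, 84, 80, 82, 112, 80]
t=15: [13, 12, 12, 13, 12, 13, 12, 11, 13, 12, 13, 12, 11, 13]
t=16: [36, 34, 34, 35, 34, 36, 34, 32, 35, 34, 36, 33, 32, 36]
t=17: [83, 80, 80, 82, 80, 83, 79, 76, 82, 79, 84, 78, 76, 84]
t=18: [13, 13, 13, 13, 13, 13, 13, 13, 13, 13, 13, 13, 13, 13]
t=19: [36, 36, 36, 36, 36, 36, 36, 36, 36, 36, 36, 36, 36, 36]
t=20: [84, 84, 84, 84, 84, 84, 84, 84, 84, 84, 84, 84, 84, 84]
t=21: [13, 13, 13, 13, 13, 13, 13, 13, 13, 13, 13, 13, 13, 13]

Answer: 3
Key observation: The state at step 18, [13, 13, 13, 13, 13, 13, 13, 13, 13, 13, 13, 13, 13, 13], reappears at step 21 — and no state repeats earlier — so the cycle the system enters has period 3.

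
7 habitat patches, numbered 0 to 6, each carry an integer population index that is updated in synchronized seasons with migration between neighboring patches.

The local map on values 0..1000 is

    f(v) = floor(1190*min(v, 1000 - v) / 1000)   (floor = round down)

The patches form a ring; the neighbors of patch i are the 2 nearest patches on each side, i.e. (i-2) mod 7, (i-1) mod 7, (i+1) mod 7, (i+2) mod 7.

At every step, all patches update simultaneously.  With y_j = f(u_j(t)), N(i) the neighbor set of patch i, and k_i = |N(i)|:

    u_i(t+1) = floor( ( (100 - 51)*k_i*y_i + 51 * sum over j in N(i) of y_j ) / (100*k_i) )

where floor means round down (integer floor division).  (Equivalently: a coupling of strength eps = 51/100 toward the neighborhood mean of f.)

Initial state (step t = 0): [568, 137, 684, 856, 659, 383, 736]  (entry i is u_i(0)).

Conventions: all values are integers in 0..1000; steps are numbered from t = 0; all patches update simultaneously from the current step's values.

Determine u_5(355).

Simulating step by step:
t=0: [568, 137, 684, 856, 659, 383, 736]
t=1: [418, 255, 343, 262, 366, 401, 349]
t=2: [447, 356, 397, 359, 418, 445, 421]
t=3: [505, 453, 470, 454, 489, 508, 497]
t=4: [578, 554, 560, 553, 574, 580, 582]
t=5: [507, 521, 520, 522, 509, 504, 503]
t=6: [583, 574, 574, 573, 581, 586, 586]
t=7: [497, 503, 503, 504, 498, 495, 495]
t=8: [590, 590, 591, 590, 590, 589, 589]
t=9: [487, 487, 486, 487, 487, 488, 488]
t=10: [579, 579, 578, 579, 579, 579, 579]
t=11: [500, 500, 500, 500, 500, 500, 500]
t=12: [595, 595, 595, 595, 595, 595, 595]
t=13: [481, 481, 481, 481, 481, 481, 481]
t=14: [572, 572, 572, 572, 572, 572, 572]
t=15: [509, 509, 509, 509, 509, 509, 509]
t=16: [584, 584, 584, 584, 584, 584, 584]
t=17: [495, 495, 495, 495, 495, 495, 495]
t=18: [589, 589, 589, 589, 589, 589, 589]
t=19: [489, 489, 489, 489, 489, 489, 489]
t=20: [581, 581, 581, 581, 581, 581, 581]
t=21: [498, 498, 498, 498, 498, 498, 498]
t=22: [592, 592, 592, 592, 592, 592, 592]
t=23: [485, 485, 485, 485, 485, 485, 485]
t=24: [577, 577, 577, 577, 577, 577, 577]
t=25: [503, 503, 503, 503, 503, 503, 503]
t=26: [591, 591, 591, 591, 591, 591, 591]
t=27: [486, 486, 486, 486, 486, 486, 486]
t=28: [578, 578, 578, 578, 578, 578, 578]
t=29: [502, 502, 502, 502, 502, 502, 502]
t=30: [592, 592, 592, 592, 592, 592, 592]

Answer: u_5(355) = 486
Key observation: The state at step 22, [592, 592, 592, 592, 592, 592, 592], reappears at step 30: the system is in a cycle of period 8 from step 22 on.  Therefore the state at step 355 equals the state at step 22 + ((355 - 22) mod 8) = 27, which is [486, 486, 486, 486, 486, 486, 486].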